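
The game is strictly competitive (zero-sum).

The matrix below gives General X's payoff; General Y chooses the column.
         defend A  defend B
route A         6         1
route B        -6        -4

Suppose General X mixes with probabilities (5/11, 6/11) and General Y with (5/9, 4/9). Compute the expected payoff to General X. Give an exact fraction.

Against (5/9, 4/9), each row's expected payoff is route A: 34/9; route B: -46/9.
Taking the (5/11, 6/11)-weighted average: (5/11)·(34/9) + (6/11)·(-46/9) = -106/99.

-106/99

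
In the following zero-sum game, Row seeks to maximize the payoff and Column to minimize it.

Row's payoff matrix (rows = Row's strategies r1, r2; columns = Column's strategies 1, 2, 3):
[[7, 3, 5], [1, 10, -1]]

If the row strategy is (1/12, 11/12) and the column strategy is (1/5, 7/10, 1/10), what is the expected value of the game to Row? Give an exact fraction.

Against (1/5, 7/10, 1/10), each row's expected payoff is r1: 4; r2: 71/10.
Taking the (1/12, 11/12)-weighted average: (1/12)·(4) + (11/12)·(71/10) = 821/120.

821/120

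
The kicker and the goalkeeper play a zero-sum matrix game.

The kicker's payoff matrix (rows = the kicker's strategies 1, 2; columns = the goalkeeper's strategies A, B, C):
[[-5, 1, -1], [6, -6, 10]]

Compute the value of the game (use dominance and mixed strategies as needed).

-4/3

Column C is strictly dominated by A for the goalkeeper (it gives the kicker more in every row).
The remaining 2×2 game on (1, 2) × (A, B) has no saddle point. Let the kicker play 1 with probability p; indifference gives −5p + 6(1−p) = p − 6(1−p), so p = 2/3.
Similarly the goalkeeper's optimal q on A is 7/18, and the value is -5·(7/18) + (1)·(11/18) = -4/3.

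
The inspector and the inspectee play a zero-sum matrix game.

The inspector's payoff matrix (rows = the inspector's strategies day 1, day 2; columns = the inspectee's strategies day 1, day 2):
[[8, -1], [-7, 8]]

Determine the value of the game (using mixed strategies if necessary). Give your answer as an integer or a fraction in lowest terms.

Row minima are -1 and -7, so the inspector's maximin is -1; column maxima are 8 and 8, so the inspectee's minimax is 8. These differ, so the equilibrium is in mixed strategies.
Let the inspector play day 1 with probability p. The inspectee is indifferent when 8p − 7(1−p) = −p + 8(1−p), giving p = 5/8.
Let the inspectee play day 1 with probability q. The inspector is indifferent when 8q − (1−q) = −7q + 8(1−q), giving q = 3/8.
The value is 8·(3/8) + (-1)·(5/8) = 19/8.

19/8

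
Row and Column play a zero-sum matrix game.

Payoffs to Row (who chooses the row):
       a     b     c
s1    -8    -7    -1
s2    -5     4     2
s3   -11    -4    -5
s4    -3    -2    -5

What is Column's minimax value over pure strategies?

-3

The worst case (largest entry) in each column is a: -3, b: 4, c: 2.
The best (smallest) of these is -3.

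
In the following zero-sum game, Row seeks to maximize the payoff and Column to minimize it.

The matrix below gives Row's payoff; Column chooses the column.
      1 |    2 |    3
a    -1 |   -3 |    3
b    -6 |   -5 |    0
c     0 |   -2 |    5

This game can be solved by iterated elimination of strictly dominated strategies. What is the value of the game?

Column 3 is strictly dominated by 1 for Column (-1<3, -6<0, 0<5); eliminate 3.
Row b is strictly dominated by row a (-1>-6, -3>-5); eliminate b.
Column 1 is strictly dominated by 2 for Column (-3<-1, -2<0); eliminate 1.
Row a is strictly dominated by row c (-2>-3); eliminate a.
Only (c, 2) remains, with payoff -2.

-2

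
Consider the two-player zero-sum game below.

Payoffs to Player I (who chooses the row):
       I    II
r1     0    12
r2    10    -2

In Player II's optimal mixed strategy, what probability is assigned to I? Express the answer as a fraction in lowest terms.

Row minima are 0 and -2, so Player I's maximin is 0; column maxima are 10 and 12, so Player II's minimax is 10. These differ, so the equilibrium is in mixed strategies.
Let Player II play I with probability q. Player I is indifferent when 12(1−q) = 10q − 2(1−q), giving q = 7/12.

7/12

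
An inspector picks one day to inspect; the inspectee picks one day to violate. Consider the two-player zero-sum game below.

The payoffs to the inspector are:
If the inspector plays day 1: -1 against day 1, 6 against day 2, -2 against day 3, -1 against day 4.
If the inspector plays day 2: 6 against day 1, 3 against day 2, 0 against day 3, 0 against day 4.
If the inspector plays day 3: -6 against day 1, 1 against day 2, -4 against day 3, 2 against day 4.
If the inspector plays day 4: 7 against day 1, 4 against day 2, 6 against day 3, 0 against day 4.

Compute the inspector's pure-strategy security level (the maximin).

0

The worst-case payoff for each row is day 1: -2, day 2: 0, day 3: -6, day 4: 0.
The best of these is 0.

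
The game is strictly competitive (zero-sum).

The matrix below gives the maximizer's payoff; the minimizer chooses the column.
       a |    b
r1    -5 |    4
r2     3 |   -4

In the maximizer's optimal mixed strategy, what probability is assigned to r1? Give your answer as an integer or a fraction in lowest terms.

Row minima are -5 and -4, so the maximizer's maximin is -4; column maxima are 3 and 4, so the minimizer's minimax is 3. These differ, so the equilibrium is in mixed strategies.
Let the maximizer play r1 with probability p. The minimizer is indifferent when −5p + 3(1−p) = 4p − 4(1−p), giving p = 7/16.

7/16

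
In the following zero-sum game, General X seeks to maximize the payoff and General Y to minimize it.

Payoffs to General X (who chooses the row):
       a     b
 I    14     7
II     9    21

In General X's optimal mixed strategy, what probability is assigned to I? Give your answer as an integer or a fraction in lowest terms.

Row minima are 7 and 9, so General X's maximin is 9; column maxima are 14 and 21, so General Y's minimax is 14. These differ, so the equilibrium is in mixed strategies.
Let General X play I with probability p. General Y is indifferent when 14p + 9(1−p) = 7p + 21(1−p), giving p = 12/19.

12/19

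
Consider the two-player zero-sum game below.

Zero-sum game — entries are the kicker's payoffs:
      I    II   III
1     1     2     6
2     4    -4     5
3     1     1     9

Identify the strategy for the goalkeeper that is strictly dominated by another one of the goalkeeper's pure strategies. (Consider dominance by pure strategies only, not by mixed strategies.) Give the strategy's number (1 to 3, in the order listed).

The goalkeeper prefers columns that give the kicker less. Compare III with I: 1 < 6, 4 < 5, 1 < 9.
So I strictly dominates III for the goalkeeper; III is strictly dominated.

3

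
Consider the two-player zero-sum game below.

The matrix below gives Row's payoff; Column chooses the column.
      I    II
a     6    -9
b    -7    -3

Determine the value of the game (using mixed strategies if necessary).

-81/19

Row minima are -9 and -7, so Row's maximin is -7; column maxima are 6 and -3, so Column's minimax is -3. These differ, so the equilibrium is in mixed strategies.
Let Row play a with probability p. Column is indifferent when 6p − 7(1−p) = −9p − 3(1−p), giving p = 4/19.
Let Column play I with probability q. Row is indifferent when 6q − 9(1−q) = −7q − 3(1−q), giving q = 6/19.
The value is 6·(6/19) + (-9)·(13/19) = -81/19.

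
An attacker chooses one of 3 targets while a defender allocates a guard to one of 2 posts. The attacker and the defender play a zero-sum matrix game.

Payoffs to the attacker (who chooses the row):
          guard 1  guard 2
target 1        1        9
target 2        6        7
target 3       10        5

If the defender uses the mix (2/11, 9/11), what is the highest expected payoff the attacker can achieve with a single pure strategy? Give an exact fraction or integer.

83/11

target 1: (1)·(2/11) + (9)·(9/11) = 83/11.
target 2: (6)·(2/11) + (7)·(9/11) = 75/11.
target 3: (10)·(2/11) + (5)·(9/11) = 65/11.
The best pure response is target 1 with expected payoff 83/11.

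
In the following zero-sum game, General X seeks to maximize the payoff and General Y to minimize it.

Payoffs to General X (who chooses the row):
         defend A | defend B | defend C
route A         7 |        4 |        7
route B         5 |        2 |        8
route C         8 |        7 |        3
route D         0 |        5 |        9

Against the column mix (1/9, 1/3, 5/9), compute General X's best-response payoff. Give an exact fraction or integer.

route A: (7)·(1/9) + (4)·(1/3) + (7)·(5/9) = 6.
route B: (5)·(1/9) + (2)·(1/3) + (8)·(5/9) = 17/3.
route C: (8)·(1/9) + (7)·(1/3) + (3)·(5/9) = 44/9.
route D: (0)·(1/9) + (5)·(1/3) + (9)·(5/9) = 20/3.
The best pure response is route D with expected payoff 20/3.

20/3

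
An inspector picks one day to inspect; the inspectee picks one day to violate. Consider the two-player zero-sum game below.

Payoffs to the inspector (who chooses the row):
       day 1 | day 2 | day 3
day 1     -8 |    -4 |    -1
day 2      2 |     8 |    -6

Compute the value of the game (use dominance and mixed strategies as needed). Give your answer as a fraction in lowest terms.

-10/3

Column day 2 is strictly dominated by day 1 for the inspectee (it gives the inspector more in every row).
The remaining 2×2 game on (day 1, day 2) × (day 1, day 3) has no saddle point. Let the inspector play day 1 with probability p; indifference gives −8p + 2(1−p) = −p − 6(1−p), so p = 8/15.
Similarly the inspectee's optimal q on day 1 is 1/3, and the value is -8·(1/3) + (-1)·(2/3) = -10/3.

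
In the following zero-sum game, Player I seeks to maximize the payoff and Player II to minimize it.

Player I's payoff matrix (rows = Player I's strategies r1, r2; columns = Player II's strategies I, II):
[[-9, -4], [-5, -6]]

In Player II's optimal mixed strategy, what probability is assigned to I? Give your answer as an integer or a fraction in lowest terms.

1/3

Row minima are -9 and -6, so Player I's maximin is -6; column maxima are -5 and -4, so Player II's minimax is -5. These differ, so the equilibrium is in mixed strategies.
Let Player II play I with probability q. Player I is indifferent when −9q − 4(1−q) = −5q − 6(1−q), giving q = 1/3.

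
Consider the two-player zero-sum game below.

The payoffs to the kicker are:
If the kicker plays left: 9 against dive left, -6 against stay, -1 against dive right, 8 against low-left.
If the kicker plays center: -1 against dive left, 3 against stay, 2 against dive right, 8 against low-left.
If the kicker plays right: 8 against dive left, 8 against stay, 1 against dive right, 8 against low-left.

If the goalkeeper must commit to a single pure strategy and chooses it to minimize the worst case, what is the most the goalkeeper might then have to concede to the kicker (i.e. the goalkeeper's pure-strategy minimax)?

2

The worst case (largest entry) in each column is dive left: 9, stay: 8, dive right: 2, low-left: 8.
The best (smallest) of these is 2.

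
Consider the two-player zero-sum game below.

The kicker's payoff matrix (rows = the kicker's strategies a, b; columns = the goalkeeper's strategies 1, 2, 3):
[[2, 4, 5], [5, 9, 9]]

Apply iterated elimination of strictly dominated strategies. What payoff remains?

5

Row a is strictly dominated by row b (5>2, 9>4, 9>5); eliminate a.
Column 2 is strictly dominated by 1 for the goalkeeper (5<9); eliminate 2.
Column 3 is strictly dominated by 1 for the goalkeeper (5<9); eliminate 3.
Only (b, 1) remains, with payoff 5.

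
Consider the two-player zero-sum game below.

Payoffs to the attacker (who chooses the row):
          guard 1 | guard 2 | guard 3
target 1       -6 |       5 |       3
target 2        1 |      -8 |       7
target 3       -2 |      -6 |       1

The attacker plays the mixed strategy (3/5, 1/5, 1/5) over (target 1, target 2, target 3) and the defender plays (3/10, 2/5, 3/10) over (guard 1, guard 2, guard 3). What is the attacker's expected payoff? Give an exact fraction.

-1/25

Against (3/10, 2/5, 3/10), each row's expected payoff is target 1: 11/10; target 2: -4/5; target 3: -27/10.
Taking the (3/5, 1/5, 1/5)-weighted average: (3/5)·(11/10) + (1/5)·(-4/5) + (1/5)·(-27/10) = -1/25.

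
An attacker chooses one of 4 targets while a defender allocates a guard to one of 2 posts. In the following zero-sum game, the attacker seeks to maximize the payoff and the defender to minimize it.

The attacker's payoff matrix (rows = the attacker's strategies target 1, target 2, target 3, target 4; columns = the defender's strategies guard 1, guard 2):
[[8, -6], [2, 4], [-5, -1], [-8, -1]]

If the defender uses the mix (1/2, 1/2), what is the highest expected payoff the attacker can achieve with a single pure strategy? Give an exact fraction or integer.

3

target 1: (8)·(1/2) + (-6)·(1/2) = 1.
target 2: (2)·(1/2) + (4)·(1/2) = 3.
target 3: (-5)·(1/2) + (-1)·(1/2) = -3.
target 4: (-8)·(1/2) + (-1)·(1/2) = -9/2.
The best pure response is target 2 with expected payoff 3.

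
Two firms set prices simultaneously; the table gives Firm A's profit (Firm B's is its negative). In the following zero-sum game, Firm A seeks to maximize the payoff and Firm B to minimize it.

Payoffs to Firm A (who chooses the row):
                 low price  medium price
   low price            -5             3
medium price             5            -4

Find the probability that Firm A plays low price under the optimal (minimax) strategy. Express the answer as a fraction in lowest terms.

Row minima are -5 and -4, so Firm A's maximin is -4; column maxima are 5 and 3, so Firm B's minimax is 3. These differ, so the equilibrium is in mixed strategies.
Let Firm A play low price with probability p. Firm B is indifferent when −5p + 5(1−p) = 3p − 4(1−p), giving p = 9/17.

9/17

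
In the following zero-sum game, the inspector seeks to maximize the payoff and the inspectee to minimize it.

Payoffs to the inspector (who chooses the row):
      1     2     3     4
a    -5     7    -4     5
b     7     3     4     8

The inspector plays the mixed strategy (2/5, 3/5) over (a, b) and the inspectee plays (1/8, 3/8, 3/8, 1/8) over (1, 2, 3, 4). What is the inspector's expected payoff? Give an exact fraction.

63/20

Against (1/8, 3/8, 3/8, 1/8), each row's expected payoff is a: 9/8; b: 9/2.
Taking the (2/5, 3/5)-weighted average: (2/5)·(9/8) + (3/5)·(9/2) = 63/20.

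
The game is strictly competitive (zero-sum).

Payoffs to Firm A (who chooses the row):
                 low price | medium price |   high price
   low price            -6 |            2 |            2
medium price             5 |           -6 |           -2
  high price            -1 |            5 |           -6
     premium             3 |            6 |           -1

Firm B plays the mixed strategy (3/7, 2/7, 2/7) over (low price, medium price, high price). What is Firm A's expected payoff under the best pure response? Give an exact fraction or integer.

19/7

low price: (-6)·(3/7) + (2)·(2/7) + (2)·(2/7) = -10/7.
medium price: (5)·(3/7) + (-6)·(2/7) + (-2)·(2/7) = -1/7.
high price: (-1)·(3/7) + (5)·(2/7) + (-6)·(2/7) = -5/7.
premium: (3)·(3/7) + (6)·(2/7) + (-1)·(2/7) = 19/7.
The best pure response is premium with expected payoff 19/7.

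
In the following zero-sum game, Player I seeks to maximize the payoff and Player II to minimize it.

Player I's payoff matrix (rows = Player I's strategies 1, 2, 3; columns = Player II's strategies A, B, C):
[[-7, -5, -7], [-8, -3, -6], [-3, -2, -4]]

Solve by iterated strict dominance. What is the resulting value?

-4

Row 1 is strictly dominated by row 3 (-3>-7, -2>-5, -4>-7); eliminate 1.
Row 2 is strictly dominated by row 3 (-3>-8, -2>-3, -4>-6); eliminate 2.
Column A is strictly dominated by C for Player II (-4<-3); eliminate A.
Column B is strictly dominated by C for Player II (-4<-2); eliminate B.
Only (3, C) remains, with payoff -4.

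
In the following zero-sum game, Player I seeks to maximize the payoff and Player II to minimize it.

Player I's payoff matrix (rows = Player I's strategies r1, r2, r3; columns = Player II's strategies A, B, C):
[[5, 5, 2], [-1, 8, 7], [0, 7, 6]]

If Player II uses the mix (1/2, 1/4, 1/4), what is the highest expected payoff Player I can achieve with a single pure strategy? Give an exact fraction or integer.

r1: (5)·(1/2) + (5)·(1/4) + (2)·(1/4) = 17/4.
r2: (-1)·(1/2) + (8)·(1/4) + (7)·(1/4) = 13/4.
r3: (0)·(1/2) + (7)·(1/4) + (6)·(1/4) = 13/4.
The best pure response is r1 with expected payoff 17/4.

17/4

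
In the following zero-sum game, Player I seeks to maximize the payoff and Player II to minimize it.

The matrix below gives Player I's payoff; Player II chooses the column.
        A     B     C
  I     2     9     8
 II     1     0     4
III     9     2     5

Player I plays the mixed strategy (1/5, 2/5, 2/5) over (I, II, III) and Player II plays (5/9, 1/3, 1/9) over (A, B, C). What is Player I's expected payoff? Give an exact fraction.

35/9

Against (5/9, 1/3, 1/9), each row's expected payoff is I: 5; II: 1; III: 56/9.
Taking the (1/5, 2/5, 2/5)-weighted average: (1/5)·(5) + (2/5)·(1) + (2/5)·(56/9) = 35/9.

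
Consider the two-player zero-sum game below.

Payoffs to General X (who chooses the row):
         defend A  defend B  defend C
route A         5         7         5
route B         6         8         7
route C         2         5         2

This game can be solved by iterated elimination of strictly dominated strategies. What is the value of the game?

Row route C is strictly dominated by row route A (5>2, 7>5, 5>2); eliminate route C.
Row route A is strictly dominated by row route B (6>5, 8>7, 7>5); eliminate route A.
Column defend C is strictly dominated by defend A for General Y (6<7); eliminate defend C.
Column defend B is strictly dominated by defend A for General Y (6<8); eliminate defend B.
Only (route B, defend A) remains, with payoff 6.

6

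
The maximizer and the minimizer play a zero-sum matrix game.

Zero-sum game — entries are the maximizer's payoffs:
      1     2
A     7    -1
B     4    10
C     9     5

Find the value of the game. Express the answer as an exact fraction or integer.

Row A is strictly dominated by row C, so the maximizer never plays it.
The remaining 2×2 game on (B, C) × (1, 2) has no saddle point. Let the maximizer play B with probability p; indifference gives 4p + 9(1−p) = 10p + 5(1−p), so p = 2/5.
Similarly the minimizer's optimal q on 1 is 1/2, and the value is 4·(1/2) + (10)·(1/2) = 7.

7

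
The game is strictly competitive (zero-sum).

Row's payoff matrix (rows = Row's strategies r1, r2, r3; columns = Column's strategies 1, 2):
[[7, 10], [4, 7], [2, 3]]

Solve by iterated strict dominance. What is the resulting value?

Row r3 is strictly dominated by row r1 (7>2, 10>3); eliminate r3.
Column 2 is strictly dominated by 1 for Column (7<10, 4<7); eliminate 2.
Row r2 is strictly dominated by row r1 (7>4); eliminate r2.
Only (r1, 1) remains, with payoff 7.

7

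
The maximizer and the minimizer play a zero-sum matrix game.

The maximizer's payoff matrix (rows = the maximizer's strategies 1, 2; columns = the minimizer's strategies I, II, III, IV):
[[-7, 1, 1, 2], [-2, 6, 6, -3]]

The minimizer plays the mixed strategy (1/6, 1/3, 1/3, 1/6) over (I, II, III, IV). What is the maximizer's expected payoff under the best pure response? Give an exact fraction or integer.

19/6

1: (-7)·(1/6) + (1)·(1/3) + (1)·(1/3) + (2)·(1/6) = -1/6.
2: (-2)·(1/6) + (6)·(1/3) + (6)·(1/3) + (-3)·(1/6) = 19/6.
The best pure response is 2 with expected payoff 19/6.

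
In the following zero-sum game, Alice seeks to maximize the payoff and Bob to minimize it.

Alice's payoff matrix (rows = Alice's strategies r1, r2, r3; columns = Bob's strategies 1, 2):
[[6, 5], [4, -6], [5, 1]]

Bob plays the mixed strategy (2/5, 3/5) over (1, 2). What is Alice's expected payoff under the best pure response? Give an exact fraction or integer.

r1: (6)·(2/5) + (5)·(3/5) = 27/5.
r2: (4)·(2/5) + (-6)·(3/5) = -2.
r3: (5)·(2/5) + (1)·(3/5) = 13/5.
The best pure response is r1 with expected payoff 27/5.

27/5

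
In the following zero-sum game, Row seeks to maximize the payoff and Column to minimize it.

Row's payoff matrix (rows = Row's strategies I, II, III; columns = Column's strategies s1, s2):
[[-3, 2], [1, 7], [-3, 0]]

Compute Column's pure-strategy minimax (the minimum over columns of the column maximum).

1

The worst case (largest entry) in each column is s1: 1, s2: 7.
The best (smallest) of these is 1.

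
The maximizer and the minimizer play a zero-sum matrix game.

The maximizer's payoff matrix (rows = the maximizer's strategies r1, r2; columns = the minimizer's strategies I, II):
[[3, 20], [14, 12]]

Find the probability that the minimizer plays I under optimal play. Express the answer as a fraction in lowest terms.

8/19

Row minima are 3 and 12, so the maximizer's maximin is 12; column maxima are 14 and 20, so the minimizer's minimax is 14. These differ, so the equilibrium is in mixed strategies.
Let the minimizer play I with probability q. The maximizer is indifferent when 3q + 20(1−q) = 14q + 12(1−q), giving q = 8/19.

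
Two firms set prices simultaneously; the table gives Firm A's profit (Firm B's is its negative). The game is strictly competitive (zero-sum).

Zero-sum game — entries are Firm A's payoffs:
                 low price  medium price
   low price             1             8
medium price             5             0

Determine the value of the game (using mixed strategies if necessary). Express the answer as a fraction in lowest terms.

10/3

Row minima are 1 and 0, so Firm A's maximin is 1; column maxima are 5 and 8, so Firm B's minimax is 5. These differ, so the equilibrium is in mixed strategies.
Let Firm A play low price with probability p. Firm B is indifferent when p + 5(1−p) = 8p, giving p = 5/12.
Let Firm B play low price with probability q. Firm A is indifferent when q + 8(1−q) = 5q, giving q = 2/3.
The value is 1·(2/3) + (8)·(1/3) = 10/3.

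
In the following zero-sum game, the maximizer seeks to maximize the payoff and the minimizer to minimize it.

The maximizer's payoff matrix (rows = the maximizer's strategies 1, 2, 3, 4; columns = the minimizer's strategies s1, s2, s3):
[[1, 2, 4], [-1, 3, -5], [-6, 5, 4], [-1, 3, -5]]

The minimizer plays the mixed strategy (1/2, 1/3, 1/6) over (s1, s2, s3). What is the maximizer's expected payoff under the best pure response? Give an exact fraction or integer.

1: (1)·(1/2) + (2)·(1/3) + (4)·(1/6) = 11/6.
2: (-1)·(1/2) + (3)·(1/3) + (-5)·(1/6) = -1/3.
3: (-6)·(1/2) + (5)·(1/3) + (4)·(1/6) = -2/3.
4: (-1)·(1/2) + (3)·(1/3) + (-5)·(1/6) = -1/3.
The best pure response is 1 with expected payoff 11/6.

11/6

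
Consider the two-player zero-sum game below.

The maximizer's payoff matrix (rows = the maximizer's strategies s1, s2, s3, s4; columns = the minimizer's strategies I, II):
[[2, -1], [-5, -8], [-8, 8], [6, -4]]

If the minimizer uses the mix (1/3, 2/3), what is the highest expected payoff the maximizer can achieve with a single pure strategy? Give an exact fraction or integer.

s1: (2)·(1/3) + (-1)·(2/3) = 0.
s2: (-5)·(1/3) + (-8)·(2/3) = -7.
s3: (-8)·(1/3) + (8)·(2/3) = 8/3.
s4: (6)·(1/3) + (-4)·(2/3) = -2/3.
The best pure response is s3 with expected payoff 8/3.

8/3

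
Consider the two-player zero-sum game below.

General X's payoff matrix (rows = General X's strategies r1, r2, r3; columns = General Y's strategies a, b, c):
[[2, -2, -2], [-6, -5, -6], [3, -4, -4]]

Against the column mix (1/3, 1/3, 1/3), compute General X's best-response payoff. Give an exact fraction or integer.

-2/3

r1: (2)·(1/3) + (-2)·(1/3) + (-2)·(1/3) = -2/3.
r2: (-6)·(1/3) + (-5)·(1/3) + (-6)·(1/3) = -17/3.
r3: (3)·(1/3) + (-4)·(1/3) + (-4)·(1/3) = -5/3.
The best pure response is r1 with expected payoff -2/3.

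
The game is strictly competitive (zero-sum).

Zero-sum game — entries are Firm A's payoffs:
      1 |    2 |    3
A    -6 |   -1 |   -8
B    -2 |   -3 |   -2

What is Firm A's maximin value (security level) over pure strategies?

-3

The worst-case payoff for each row is A: -8, B: -3.
The best of these is -3.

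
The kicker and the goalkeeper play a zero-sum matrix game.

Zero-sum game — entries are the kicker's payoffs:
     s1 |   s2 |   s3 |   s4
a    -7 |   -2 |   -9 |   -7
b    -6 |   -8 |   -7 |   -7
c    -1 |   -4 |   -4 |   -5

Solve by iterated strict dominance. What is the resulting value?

Column s1 is strictly dominated by s3 for the goalkeeper (-9<-7, -7<-6, -4<-1); eliminate s1.
Row b is strictly dominated by row c (-4>-8, -4>-7, -5>-7); eliminate b.
Column s2 is strictly dominated by s4 for the goalkeeper (-7<-2, -5<-4); eliminate s2.
Row a is strictly dominated by row c (-4>-9, -5>-7); eliminate a.
Column s3 is strictly dominated by s4 for the goalkeeper (-5<-4); eliminate s3.
Only (c, s4) remains, with payoff -5.

-5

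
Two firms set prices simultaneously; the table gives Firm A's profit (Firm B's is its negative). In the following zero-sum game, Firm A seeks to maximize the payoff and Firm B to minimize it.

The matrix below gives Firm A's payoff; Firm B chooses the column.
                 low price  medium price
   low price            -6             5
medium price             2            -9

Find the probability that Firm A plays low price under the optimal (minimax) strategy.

Row minima are -6 and -9, so Firm A's maximin is -6; column maxima are 2 and 5, so Firm B's minimax is 2. These differ, so the equilibrium is in mixed strategies.
Let Firm A play low price with probability p. Firm B is indifferent when −6p + 2(1−p) = 5p − 9(1−p), giving p = 1/2.

1/2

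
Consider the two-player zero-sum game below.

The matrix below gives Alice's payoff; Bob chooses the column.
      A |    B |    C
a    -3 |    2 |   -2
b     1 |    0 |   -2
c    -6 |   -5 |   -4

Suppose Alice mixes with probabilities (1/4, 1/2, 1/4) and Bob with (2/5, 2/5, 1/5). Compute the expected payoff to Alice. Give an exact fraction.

-3/2

Against (2/5, 2/5, 1/5), each row's expected payoff is a: -4/5; b: 0; c: -26/5.
Taking the (1/4, 1/2, 1/4)-weighted average: (1/4)·(-4/5) + (1/2)·(0) + (1/4)·(-26/5) = -3/2.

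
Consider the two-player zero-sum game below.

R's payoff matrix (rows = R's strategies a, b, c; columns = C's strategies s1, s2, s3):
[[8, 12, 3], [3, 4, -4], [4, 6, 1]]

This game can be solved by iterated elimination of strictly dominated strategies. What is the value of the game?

3

Row b is strictly dominated by row a (8>3, 12>4, 3>-4); eliminate b.
Column s2 is strictly dominated by s1 for C (8<12, 4<6); eliminate s2.
Column s1 is strictly dominated by s3 for C (3<8, 1<4); eliminate s1.
Row c is strictly dominated by row a (3>1); eliminate c.
Only (a, s3) remains, with payoff 3.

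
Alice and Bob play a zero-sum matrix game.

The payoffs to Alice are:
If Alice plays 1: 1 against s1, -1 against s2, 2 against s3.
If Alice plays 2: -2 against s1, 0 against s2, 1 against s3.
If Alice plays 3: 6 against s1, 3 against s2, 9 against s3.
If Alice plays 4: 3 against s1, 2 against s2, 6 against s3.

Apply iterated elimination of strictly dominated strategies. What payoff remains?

Row 1 is strictly dominated by row 3 (6>1, 3>-1, 9>2); eliminate 1.
Column s3 is strictly dominated by s1 for Bob (-2<1, 6<9, 3<6); eliminate s3.
Row 4 is strictly dominated by row 3 (6>3, 3>2); eliminate 4.
Row 2 is strictly dominated by row 3 (6>-2, 3>0); eliminate 2.
Column s1 is strictly dominated by s2 for Bob (3<6); eliminate s1.
Only (3, s2) remains, with payoff 3.

3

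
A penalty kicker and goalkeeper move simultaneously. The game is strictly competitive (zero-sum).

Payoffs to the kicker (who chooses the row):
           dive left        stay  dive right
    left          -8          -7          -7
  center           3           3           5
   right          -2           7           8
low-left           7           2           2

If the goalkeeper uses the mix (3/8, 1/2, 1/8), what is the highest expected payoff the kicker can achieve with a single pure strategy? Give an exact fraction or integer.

31/8

left: (-8)·(3/8) + (-7)·(1/2) + (-7)·(1/8) = -59/8.
center: (3)·(3/8) + (3)·(1/2) + (5)·(1/8) = 13/4.
right: (-2)·(3/8) + (7)·(1/2) + (8)·(1/8) = 15/4.
low-left: (7)·(3/8) + (2)·(1/2) + (2)·(1/8) = 31/8.
The best pure response is low-left with expected payoff 31/8.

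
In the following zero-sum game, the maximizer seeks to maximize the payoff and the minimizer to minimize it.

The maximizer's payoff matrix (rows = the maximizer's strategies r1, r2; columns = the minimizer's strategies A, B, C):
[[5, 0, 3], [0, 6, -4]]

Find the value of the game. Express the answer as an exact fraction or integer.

18/13

Column A is strictly dominated by C for the minimizer (it gives the maximizer more in every row).
The remaining 2×2 game on (r1, r2) × (B, C) has no saddle point. Let the maximizer play r1 with probability p; indifference gives 6(1−p) = 3p − 4(1−p), so p = 10/13.
Similarly the minimizer's optimal q on B is 7/13, and the value is 0·(7/13) + (3)·(6/13) = 18/13.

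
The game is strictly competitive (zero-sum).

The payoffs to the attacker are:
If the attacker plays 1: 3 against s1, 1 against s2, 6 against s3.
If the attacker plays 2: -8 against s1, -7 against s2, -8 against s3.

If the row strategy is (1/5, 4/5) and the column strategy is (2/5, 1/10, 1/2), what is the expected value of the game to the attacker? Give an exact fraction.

Against (2/5, 1/10, 1/2), each row's expected payoff is 1: 43/10; 2: -79/10.
Taking the (1/5, 4/5)-weighted average: (1/5)·(43/10) + (4/5)·(-79/10) = -273/50.

-273/50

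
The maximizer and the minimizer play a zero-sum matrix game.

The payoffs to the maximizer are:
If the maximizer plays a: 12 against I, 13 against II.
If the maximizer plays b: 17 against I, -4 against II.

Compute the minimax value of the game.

Row minima are 12 and -4, so the maximizer's maximin is 12; column maxima are 17 and 13, so the minimizer's minimax is 13. These differ, so the equilibrium is in mixed strategies.
Let the maximizer play a with probability p. The minimizer is indifferent when 12p + 17(1−p) = 13p − 4(1−p), giving p = 21/22.
Let the minimizer play I with probability q. The maximizer is indifferent when 12q + 13(1−q) = 17q − 4(1−q), giving q = 17/22.
The value is 12·(17/22) + (13)·(5/22) = 269/22.

269/22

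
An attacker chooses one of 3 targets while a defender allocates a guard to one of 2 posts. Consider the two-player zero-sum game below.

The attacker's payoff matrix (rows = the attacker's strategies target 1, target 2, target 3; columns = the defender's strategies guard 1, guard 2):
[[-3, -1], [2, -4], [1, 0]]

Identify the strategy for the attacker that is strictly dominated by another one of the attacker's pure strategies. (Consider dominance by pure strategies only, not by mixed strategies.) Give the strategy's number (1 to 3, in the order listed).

Compare target 1 with target 3: 1 > -3, 0 > -1.
So target 3 strictly dominates target 1 for the attacker; target 1 is strictly dominated.

1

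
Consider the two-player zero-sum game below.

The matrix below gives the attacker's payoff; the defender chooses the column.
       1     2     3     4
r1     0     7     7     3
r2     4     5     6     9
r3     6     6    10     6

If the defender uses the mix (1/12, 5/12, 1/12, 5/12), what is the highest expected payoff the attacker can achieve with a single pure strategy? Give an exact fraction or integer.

r1: (0)·(1/12) + (7)·(5/12) + (7)·(1/12) + (3)·(5/12) = 19/4.
r2: (4)·(1/12) + (5)·(5/12) + (6)·(1/12) + (9)·(5/12) = 20/3.
r3: (6)·(1/12) + (6)·(5/12) + (10)·(1/12) + (6)·(5/12) = 19/3.
The best pure response is r2 with expected payoff 20/3.

20/3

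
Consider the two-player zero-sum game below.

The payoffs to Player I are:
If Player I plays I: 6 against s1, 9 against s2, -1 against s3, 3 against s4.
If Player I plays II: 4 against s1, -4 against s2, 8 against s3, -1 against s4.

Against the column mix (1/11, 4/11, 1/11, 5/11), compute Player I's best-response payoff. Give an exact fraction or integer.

56/11

I: (6)·(1/11) + (9)·(4/11) + (-1)·(1/11) + (3)·(5/11) = 56/11.
II: (4)·(1/11) + (-4)·(4/11) + (8)·(1/11) + (-1)·(5/11) = -9/11.
The best pure response is I with expected payoff 56/11.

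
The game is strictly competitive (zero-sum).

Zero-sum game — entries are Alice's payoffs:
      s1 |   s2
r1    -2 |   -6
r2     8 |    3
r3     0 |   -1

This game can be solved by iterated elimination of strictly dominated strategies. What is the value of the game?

Column s1 is strictly dominated by s2 for Bob (-6<-2, 3<8, -1<0); eliminate s1.
Row r3 is strictly dominated by row r2 (3>-1); eliminate r3.
Row r1 is strictly dominated by row r2 (3>-6); eliminate r1.
Only (r2, s2) remains, with payoff 3.

3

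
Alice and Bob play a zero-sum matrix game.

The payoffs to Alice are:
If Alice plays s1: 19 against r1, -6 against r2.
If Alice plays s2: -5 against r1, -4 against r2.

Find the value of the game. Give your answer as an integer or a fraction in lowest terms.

-53/13

Row minima are -6 and -5, so Alice's maximin is -5; column maxima are 19 and -4, so Bob's minimax is -4. These differ, so the equilibrium is in mixed strategies.
Let Alice play s1 with probability p. Bob is indifferent when 19p − 5(1−p) = −6p − 4(1−p), giving p = 1/26.
Let Bob play r1 with probability q. Alice is indifferent when 19q − 6(1−q) = −5q − 4(1−q), giving q = 1/13.
The value is 19·(1/13) + (-6)·(12/13) = -53/13.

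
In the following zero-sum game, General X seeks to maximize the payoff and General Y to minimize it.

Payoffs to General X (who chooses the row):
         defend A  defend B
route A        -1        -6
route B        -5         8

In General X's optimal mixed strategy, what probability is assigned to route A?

13/18

Row minima are -6 and -5, so General X's maximin is -5; column maxima are -1 and 8, so General Y's minimax is -1. These differ, so the equilibrium is in mixed strategies.
Let General X play route A with probability p. General Y is indifferent when −p − 5(1−p) = −6p + 8(1−p), giving p = 13/18.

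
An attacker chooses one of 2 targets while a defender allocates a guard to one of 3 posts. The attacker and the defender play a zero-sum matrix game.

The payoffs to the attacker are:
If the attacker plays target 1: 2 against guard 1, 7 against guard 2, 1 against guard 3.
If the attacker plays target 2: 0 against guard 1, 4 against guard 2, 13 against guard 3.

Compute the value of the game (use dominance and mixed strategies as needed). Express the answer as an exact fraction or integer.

13/7

Column guard 2 is strictly dominated by guard 1 for the defender (it gives the attacker more in every row).
The remaining 2×2 game on (target 1, target 2) × (guard 1, guard 3) has no saddle point. Let the attacker play target 1 with probability p; indifference gives 2p = p + 13(1−p), so p = 13/14.
Similarly the defender's optimal q on guard 1 is 6/7, and the value is 2·(6/7) + (1)·(1/7) = 13/7.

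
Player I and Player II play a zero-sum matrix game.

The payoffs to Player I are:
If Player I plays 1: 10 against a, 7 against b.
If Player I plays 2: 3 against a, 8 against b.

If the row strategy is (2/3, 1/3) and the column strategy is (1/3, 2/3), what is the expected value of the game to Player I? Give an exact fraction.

Against (1/3, 2/3), each row's expected payoff is 1: 8; 2: 19/3.
Taking the (2/3, 1/3)-weighted average: (2/3)·(8) + (1/3)·(19/3) = 67/9.

67/9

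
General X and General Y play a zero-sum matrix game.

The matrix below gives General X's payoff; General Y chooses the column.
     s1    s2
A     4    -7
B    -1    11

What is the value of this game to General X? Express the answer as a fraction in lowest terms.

37/23

Row minima are -7 and -1, so General X's maximin is -1; column maxima are 4 and 11, so General Y's minimax is 4. These differ, so the equilibrium is in mixed strategies.
Let General X play A with probability p. General Y is indifferent when 4p − (1−p) = −7p + 11(1−p), giving p = 12/23.
Let General Y play s1 with probability q. General X is indifferent when 4q − 7(1−q) = −q + 11(1−q), giving q = 18/23.
The value is 4·(18/23) + (-7)·(5/23) = 37/23.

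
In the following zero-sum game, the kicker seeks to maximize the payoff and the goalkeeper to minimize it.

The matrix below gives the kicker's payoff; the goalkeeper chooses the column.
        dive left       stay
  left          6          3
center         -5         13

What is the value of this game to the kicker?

Row minima are 3 and -5, so the kicker's maximin is 3; column maxima are 6 and 13, so the goalkeeper's minimax is 6. These differ, so the equilibrium is in mixed strategies.
Let the kicker play left with probability p. The goalkeeper is indifferent when 6p − 5(1−p) = 3p + 13(1−p), giving p = 6/7.
Let the goalkeeper play dive left with probability q. The kicker is indifferent when 6q + 3(1−q) = −5q + 13(1−q), giving q = 10/21.
The value is 6·(10/21) + (3)·(11/21) = 31/7.

31/7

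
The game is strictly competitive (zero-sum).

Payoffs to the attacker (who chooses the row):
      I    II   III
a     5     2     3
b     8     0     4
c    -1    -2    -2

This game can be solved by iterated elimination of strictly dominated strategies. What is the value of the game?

2

Row c is strictly dominated by row a (5>-1, 2>-2, 3>-2); eliminate c.
Column I is strictly dominated by II for the defender (2<5, 0<8); eliminate I.
Column III is strictly dominated by II for the defender (2<3, 0<4); eliminate III.
Row b is strictly dominated by row a (2>0); eliminate b.
Only (a, II) remains, with payoff 2.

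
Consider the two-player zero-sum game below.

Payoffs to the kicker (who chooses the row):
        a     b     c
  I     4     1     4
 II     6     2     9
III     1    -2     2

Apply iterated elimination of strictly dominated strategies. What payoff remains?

2

Column a is strictly dominated by b for the goalkeeper (1<4, 2<6, -2<1); eliminate a.
Column c is strictly dominated by b for the goalkeeper (1<4, 2<9, -2<2); eliminate c.
Row III is strictly dominated by row I (1>-2); eliminate III.
Row I is strictly dominated by row II (2>1); eliminate I.
Only (II, b) remains, with payoff 2.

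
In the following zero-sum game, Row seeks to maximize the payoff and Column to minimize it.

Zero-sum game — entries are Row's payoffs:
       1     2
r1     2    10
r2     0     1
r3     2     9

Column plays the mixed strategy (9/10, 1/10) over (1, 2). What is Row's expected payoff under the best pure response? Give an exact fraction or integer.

r1: (2)·(9/10) + (10)·(1/10) = 14/5.
r2: (0)·(9/10) + (1)·(1/10) = 1/10.
r3: (2)·(9/10) + (9)·(1/10) = 27/10.
The best pure response is r1 with expected payoff 14/5.

14/5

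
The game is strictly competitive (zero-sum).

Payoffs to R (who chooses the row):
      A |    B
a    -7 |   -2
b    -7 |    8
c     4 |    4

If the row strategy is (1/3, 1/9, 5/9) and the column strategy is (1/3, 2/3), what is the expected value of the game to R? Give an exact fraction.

4/3

Against (1/3, 2/3), each row's expected payoff is a: -11/3; b: 3; c: 4.
Taking the (1/3, 1/9, 5/9)-weighted average: (1/3)·(-11/3) + (1/9)·(3) + (5/9)·(4) = 4/3.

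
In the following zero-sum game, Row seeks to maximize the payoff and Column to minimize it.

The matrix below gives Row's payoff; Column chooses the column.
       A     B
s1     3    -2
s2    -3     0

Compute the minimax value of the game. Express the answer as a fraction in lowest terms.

Row minima are -2 and -3, so Row's maximin is -2; column maxima are 3 and 0, so Column's minimax is 0. These differ, so the equilibrium is in mixed strategies.
Let Row play s1 with probability p. Column is indifferent when 3p − 3(1−p) = −2p, giving p = 3/8.
Let Column play A with probability q. Row is indifferent when 3q − 2(1−q) = −3q, giving q = 1/4.
The value is 3·(1/4) + (-2)·(3/4) = -3/4.

-3/4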